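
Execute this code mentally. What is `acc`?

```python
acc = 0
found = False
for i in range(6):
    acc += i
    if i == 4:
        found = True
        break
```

Let's trace through this code step by step.

Initialize: acc = 0
Initialize: found = False
Entering loop: for i in range(6):

After execution: acc = 10
10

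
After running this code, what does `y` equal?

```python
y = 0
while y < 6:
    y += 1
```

Let's trace through this code step by step.

Initialize: y = 0
Entering loop: while y < 6:

After execution: y = 6
6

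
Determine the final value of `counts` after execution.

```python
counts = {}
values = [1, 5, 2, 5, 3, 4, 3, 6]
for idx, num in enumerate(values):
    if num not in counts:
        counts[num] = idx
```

Let's trace through this code step by step.

Initialize: counts = {}
Initialize: values = [1, 5, 2, 5, 3, 4, 3, 6]
Entering loop: for idx, num in enumerate(values):

After execution: counts = {1: 0, 5: 1, 2: 2, 3: 4, 4: 5, 6: 7}
{1: 0, 5: 1, 2: 2, 3: 4, 4: 5, 6: 7}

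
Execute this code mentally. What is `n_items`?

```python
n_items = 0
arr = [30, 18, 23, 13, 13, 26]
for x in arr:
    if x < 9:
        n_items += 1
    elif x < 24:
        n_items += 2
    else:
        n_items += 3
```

Let's trace through this code step by step.

Initialize: n_items = 0
Initialize: arr = [30, 18, 23, 13, 13, 26]
Entering loop: for x in arr:

After execution: n_items = 14
14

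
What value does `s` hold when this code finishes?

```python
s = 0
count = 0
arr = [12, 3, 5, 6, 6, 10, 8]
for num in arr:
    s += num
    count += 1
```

Let's trace through this code step by step.

Initialize: s = 0
Initialize: count = 0
Initialize: arr = [12, 3, 5, 6, 6, 10, 8]
Entering loop: for num in arr:

After execution: s = 50
50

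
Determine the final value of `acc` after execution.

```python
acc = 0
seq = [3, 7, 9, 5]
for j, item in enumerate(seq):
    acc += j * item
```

Let's trace through this code step by step.

Initialize: acc = 0
Initialize: seq = [3, 7, 9, 5]
Entering loop: for j, item in enumerate(seq):

After execution: acc = 40
40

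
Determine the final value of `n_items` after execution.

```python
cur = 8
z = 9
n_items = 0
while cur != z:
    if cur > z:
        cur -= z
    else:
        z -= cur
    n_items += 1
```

Let's trace through this code step by step.

Initialize: cur = 8
Initialize: z = 9
Initialize: n_items = 0
Entering loop: while cur != z:

After execution: n_items = 8
8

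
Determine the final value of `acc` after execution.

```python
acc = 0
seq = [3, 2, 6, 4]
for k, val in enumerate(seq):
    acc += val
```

Let's trace through this code step by step.

Initialize: acc = 0
Initialize: seq = [3, 2, 6, 4]
Entering loop: for k, val in enumerate(seq):

After execution: acc = 15
15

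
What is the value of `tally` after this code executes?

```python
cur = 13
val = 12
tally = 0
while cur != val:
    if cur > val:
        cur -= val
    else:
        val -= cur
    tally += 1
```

Let's trace through this code step by step.

Initialize: cur = 13
Initialize: val = 12
Initialize: tally = 0
Entering loop: while cur != val:

After execution: tally = 12
12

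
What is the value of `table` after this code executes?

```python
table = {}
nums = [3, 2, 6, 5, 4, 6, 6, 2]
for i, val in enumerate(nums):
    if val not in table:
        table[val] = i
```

Let's trace through this code step by step.

Initialize: table = {}
Initialize: nums = [3, 2, 6, 5, 4, 6, 6, 2]
Entering loop: for i, val in enumerate(nums):

After execution: table = {3: 0, 2: 1, 6: 2, 5: 3, 4: 4}
{3: 0, 2: 1, 6: 2, 5: 3, 4: 4}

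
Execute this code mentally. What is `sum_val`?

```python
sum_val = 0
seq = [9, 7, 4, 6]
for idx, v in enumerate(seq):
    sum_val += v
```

Let's trace through this code step by step.

Initialize: sum_val = 0
Initialize: seq = [9, 7, 4, 6]
Entering loop: for idx, v in enumerate(seq):

After execution: sum_val = 26
26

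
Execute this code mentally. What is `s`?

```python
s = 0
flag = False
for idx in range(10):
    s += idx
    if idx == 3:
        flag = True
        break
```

Let's trace through this code step by step.

Initialize: s = 0
Initialize: flag = False
Entering loop: for idx in range(10):

After execution: s = 6
6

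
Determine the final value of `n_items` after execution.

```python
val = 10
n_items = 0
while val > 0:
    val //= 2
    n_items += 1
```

Let's trace through this code step by step.

Initialize: val = 10
Initialize: n_items = 0
Entering loop: while val > 0:

After execution: n_items = 4
4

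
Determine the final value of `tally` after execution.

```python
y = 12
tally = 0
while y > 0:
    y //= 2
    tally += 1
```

Let's trace through this code step by step.

Initialize: y = 12
Initialize: tally = 0
Entering loop: while y > 0:

After execution: tally = 4
4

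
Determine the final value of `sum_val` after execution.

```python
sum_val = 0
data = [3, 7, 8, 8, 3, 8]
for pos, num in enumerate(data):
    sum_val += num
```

Let's trace through this code step by step.

Initialize: sum_val = 0
Initialize: data = [3, 7, 8, 8, 3, 8]
Entering loop: for pos, num in enumerate(data):

After execution: sum_val = 37
37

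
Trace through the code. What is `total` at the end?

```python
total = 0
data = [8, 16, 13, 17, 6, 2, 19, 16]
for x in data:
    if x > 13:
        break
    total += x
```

Let's trace through this code step by step.

Initialize: total = 0
Initialize: data = [8, 16, 13, 17, 6, 2, 19, 16]
Entering loop: for x in data:

After execution: total = 8
8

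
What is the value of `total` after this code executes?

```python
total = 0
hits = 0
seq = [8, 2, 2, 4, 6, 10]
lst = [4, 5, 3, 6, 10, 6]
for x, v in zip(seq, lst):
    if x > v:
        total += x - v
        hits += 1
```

Let's trace through this code step by step.

Initialize: total = 0
Initialize: hits = 0
Initialize: seq = [8, 2, 2, 4, 6, 10]
Initialize: lst = [4, 5, 3, 6, 10, 6]
Entering loop: for x, v in zip(seq, lst):

After execution: total = 8
8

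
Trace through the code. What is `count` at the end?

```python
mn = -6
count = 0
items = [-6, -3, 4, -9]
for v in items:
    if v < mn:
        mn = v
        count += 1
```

Let's trace through this code step by step.

Initialize: mn = -6
Initialize: count = 0
Initialize: items = [-6, -3, 4, -9]
Entering loop: for v in items:

After execution: count = 1
1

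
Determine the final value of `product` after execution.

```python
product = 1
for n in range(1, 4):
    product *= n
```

Let's trace through this code step by step.

Initialize: product = 1
Entering loop: for n in range(1, 4):

After execution: product = 6
6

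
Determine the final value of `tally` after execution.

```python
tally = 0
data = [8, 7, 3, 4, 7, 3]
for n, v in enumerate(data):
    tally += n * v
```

Let's trace through this code step by step.

Initialize: tally = 0
Initialize: data = [8, 7, 3, 4, 7, 3]
Entering loop: for n, v in enumerate(data):

After execution: tally = 68
68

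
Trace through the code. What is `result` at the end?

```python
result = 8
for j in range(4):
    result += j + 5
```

Let's trace through this code step by step.

Initialize: result = 8
Entering loop: for j in range(4):

After execution: result = 34
34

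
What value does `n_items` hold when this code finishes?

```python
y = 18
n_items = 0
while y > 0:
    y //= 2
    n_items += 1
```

Let's trace through this code step by step.

Initialize: y = 18
Initialize: n_items = 0
Entering loop: while y > 0:

After execution: n_items = 5
5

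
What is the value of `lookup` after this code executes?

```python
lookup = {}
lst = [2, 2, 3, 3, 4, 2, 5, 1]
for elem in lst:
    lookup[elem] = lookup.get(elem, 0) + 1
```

Let's trace through this code step by step.

Initialize: lookup = {}
Initialize: lst = [2, 2, 3, 3, 4, 2, 5, 1]
Entering loop: for elem in lst:

After execution: lookup = {2: 3, 3: 2, 4: 1, 5: 1, 1: 1}
{2: 3, 3: 2, 4: 1, 5: 1, 1: 1}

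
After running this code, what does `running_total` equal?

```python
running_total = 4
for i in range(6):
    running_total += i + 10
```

Let's trace through this code step by step.

Initialize: running_total = 4
Entering loop: for i in range(6):

After execution: running_total = 79
79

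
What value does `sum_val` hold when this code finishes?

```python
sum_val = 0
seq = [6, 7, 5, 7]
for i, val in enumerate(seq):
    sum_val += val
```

Let's trace through this code step by step.

Initialize: sum_val = 0
Initialize: seq = [6, 7, 5, 7]
Entering loop: for i, val in enumerate(seq):

After execution: sum_val = 25
25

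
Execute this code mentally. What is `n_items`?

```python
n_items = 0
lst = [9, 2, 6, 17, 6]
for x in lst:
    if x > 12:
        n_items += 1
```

Let's trace through this code step by step.

Initialize: n_items = 0
Initialize: lst = [9, 2, 6, 17, 6]
Entering loop: for x in lst:

After execution: n_items = 1
1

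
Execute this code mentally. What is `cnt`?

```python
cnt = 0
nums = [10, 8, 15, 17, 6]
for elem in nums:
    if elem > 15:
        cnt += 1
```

Let's trace through this code step by step.

Initialize: cnt = 0
Initialize: nums = [10, 8, 15, 17, 6]
Entering loop: for elem in nums:

After execution: cnt = 1
1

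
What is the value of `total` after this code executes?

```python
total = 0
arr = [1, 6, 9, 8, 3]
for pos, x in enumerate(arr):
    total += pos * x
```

Let's trace through this code step by step.

Initialize: total = 0
Initialize: arr = [1, 6, 9, 8, 3]
Entering loop: for pos, x in enumerate(arr):

After execution: total = 60
60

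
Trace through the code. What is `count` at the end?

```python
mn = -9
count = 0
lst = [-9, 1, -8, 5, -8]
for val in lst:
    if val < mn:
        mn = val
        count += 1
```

Let's trace through this code step by step.

Initialize: mn = -9
Initialize: count = 0
Initialize: lst = [-9, 1, -8, 5, -8]
Entering loop: for val in lst:

After execution: count = 0
0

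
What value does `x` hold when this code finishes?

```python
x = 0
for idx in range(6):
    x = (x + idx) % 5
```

Let's trace through this code step by step.

Initialize: x = 0
Entering loop: for idx in range(6):

After execution: x = 0
0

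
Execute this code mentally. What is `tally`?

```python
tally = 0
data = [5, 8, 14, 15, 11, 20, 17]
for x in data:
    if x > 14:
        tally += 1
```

Let's trace through this code step by step.

Initialize: tally = 0
Initialize: data = [5, 8, 14, 15, 11, 20, 17]
Entering loop: for x in data:

After execution: tally = 3
3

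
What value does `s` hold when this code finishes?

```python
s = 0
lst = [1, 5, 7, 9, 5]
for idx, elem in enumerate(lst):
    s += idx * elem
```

Let's trace through this code step by step.

Initialize: s = 0
Initialize: lst = [1, 5, 7, 9, 5]
Entering loop: for idx, elem in enumerate(lst):

After execution: s = 66
66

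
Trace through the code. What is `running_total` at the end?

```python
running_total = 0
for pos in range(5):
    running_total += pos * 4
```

Let's trace through this code step by step.

Initialize: running_total = 0
Entering loop: for pos in range(5):

After execution: running_total = 40
40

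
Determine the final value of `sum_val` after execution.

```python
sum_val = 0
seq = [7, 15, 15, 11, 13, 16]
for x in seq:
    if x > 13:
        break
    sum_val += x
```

Let's trace through this code step by step.

Initialize: sum_val = 0
Initialize: seq = [7, 15, 15, 11, 13, 16]
Entering loop: for x in seq:

After execution: sum_val = 7
7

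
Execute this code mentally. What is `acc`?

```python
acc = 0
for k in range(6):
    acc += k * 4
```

Let's trace through this code step by step.

Initialize: acc = 0
Entering loop: for k in range(6):

After execution: acc = 60
60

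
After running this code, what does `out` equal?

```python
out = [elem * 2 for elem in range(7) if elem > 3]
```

Let's trace through this code step by step.

Initialize: out = [elem * 2 for elem in range(7) if elem > 3]

After execution: out = [8, 10, 12]
[8, 10, 12]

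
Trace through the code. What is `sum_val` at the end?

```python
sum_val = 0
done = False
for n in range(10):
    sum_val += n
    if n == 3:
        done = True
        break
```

Let's trace through this code step by step.

Initialize: sum_val = 0
Initialize: done = False
Entering loop: for n in range(10):

After execution: sum_val = 6
6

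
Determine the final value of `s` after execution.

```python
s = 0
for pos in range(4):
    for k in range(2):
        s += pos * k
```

Let's trace through this code step by step.

Initialize: s = 0
Entering loop: for pos in range(4):

After execution: s = 6
6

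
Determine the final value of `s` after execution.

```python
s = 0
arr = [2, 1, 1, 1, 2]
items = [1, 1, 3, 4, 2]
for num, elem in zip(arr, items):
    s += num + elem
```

Let's trace through this code step by step.

Initialize: s = 0
Initialize: arr = [2, 1, 1, 1, 2]
Initialize: items = [1, 1, 3, 4, 2]
Entering loop: for num, elem in zip(arr, items):

After execution: s = 18
18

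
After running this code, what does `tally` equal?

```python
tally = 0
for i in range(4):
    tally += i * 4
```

Let's trace through this code step by step.

Initialize: tally = 0
Entering loop: for i in range(4):

After execution: tally = 24
24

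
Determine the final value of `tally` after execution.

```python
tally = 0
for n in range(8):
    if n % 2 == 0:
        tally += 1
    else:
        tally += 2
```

Let's trace through this code step by step.

Initialize: tally = 0
Entering loop: for n in range(8):

After execution: tally = 12
12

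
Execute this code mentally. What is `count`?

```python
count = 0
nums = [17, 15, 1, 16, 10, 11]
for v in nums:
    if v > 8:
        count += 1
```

Let's trace through this code step by step.

Initialize: count = 0
Initialize: nums = [17, 15, 1, 16, 10, 11]
Entering loop: for v in nums:

After execution: count = 5
5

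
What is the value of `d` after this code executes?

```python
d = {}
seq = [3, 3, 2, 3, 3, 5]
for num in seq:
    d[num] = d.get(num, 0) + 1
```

Let's trace through this code step by step.

Initialize: d = {}
Initialize: seq = [3, 3, 2, 3, 3, 5]
Entering loop: for num in seq:

After execution: d = {3: 4, 2: 1, 5: 1}
{3: 4, 2: 1, 5: 1}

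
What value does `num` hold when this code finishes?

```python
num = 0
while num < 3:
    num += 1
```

Let's trace through this code step by step.

Initialize: num = 0
Entering loop: while num < 3:

After execution: num = 3
3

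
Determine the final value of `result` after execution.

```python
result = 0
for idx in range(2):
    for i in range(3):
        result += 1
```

Let's trace through this code step by step.

Initialize: result = 0
Entering loop: for idx in range(2):

After execution: result = 6
6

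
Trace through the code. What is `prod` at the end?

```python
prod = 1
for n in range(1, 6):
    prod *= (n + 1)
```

Let's trace through this code step by step.

Initialize: prod = 1
Entering loop: for n in range(1, 6):

After execution: prod = 720
720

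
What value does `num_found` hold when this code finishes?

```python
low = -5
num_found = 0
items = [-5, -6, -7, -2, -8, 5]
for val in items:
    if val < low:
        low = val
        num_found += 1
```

Let's trace through this code step by step.

Initialize: low = -5
Initialize: num_found = 0
Initialize: items = [-5, -6, -7, -2, -8, 5]
Entering loop: for val in items:

After execution: num_found = 3
3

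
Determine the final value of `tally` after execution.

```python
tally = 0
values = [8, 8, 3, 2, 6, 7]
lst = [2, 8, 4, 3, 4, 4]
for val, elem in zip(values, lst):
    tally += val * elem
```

Let's trace through this code step by step.

Initialize: tally = 0
Initialize: values = [8, 8, 3, 2, 6, 7]
Initialize: lst = [2, 8, 4, 3, 4, 4]
Entering loop: for val, elem in zip(values, lst):

After execution: tally = 150
150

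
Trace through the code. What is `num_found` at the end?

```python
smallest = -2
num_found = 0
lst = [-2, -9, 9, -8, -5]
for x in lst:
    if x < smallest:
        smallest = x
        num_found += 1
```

Let's trace through this code step by step.

Initialize: smallest = -2
Initialize: num_found = 0
Initialize: lst = [-2, -9, 9, -8, -5]
Entering loop: for x in lst:

After execution: num_found = 1
1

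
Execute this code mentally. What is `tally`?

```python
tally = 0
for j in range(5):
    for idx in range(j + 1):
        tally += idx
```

Let's trace through this code step by step.

Initialize: tally = 0
Entering loop: for j in range(5):

After execution: tally = 20
20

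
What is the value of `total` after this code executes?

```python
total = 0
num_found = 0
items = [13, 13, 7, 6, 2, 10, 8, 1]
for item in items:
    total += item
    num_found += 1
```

Let's trace through this code step by step.

Initialize: total = 0
Initialize: num_found = 0
Initialize: items = [13, 13, 7, 6, 2, 10, 8, 1]
Entering loop: for item in items:

After execution: total = 60
60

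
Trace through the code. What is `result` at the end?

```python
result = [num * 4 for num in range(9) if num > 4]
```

Let's trace through this code step by step.

Initialize: result = [num * 4 for num in range(9) if num > 4]

After execution: result = [20, 24, 28, 32]
[20, 24, 28, 32]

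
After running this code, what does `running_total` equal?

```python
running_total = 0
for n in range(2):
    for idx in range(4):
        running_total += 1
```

Let's trace through this code step by step.

Initialize: running_total = 0
Entering loop: for n in range(2):

After execution: running_total = 8
8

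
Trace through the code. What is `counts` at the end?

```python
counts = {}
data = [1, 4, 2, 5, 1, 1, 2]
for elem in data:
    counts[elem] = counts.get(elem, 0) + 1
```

Let's trace through this code step by step.

Initialize: counts = {}
Initialize: data = [1, 4, 2, 5, 1, 1, 2]
Entering loop: for elem in data:

After execution: counts = {1: 3, 4: 1, 2: 2, 5: 1}
{1: 3, 4: 1, 2: 2, 5: 1}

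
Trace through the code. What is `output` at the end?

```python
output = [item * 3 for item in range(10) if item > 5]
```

Let's trace through this code step by step.

Initialize: output = [item * 3 for item in range(10) if item > 5]

After execution: output = [18, 21, 24, 27]
[18, 21, 24, 27]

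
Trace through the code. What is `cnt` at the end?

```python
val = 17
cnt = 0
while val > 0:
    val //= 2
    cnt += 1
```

Let's trace through this code step by step.

Initialize: val = 17
Initialize: cnt = 0
Entering loop: while val > 0:

After execution: cnt = 5
5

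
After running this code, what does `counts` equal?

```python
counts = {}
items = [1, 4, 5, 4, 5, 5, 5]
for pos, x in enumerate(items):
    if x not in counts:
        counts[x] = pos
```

Let's trace through this code step by step.

Initialize: counts = {}
Initialize: items = [1, 4, 5, 4, 5, 5, 5]
Entering loop: for pos, x in enumerate(items):

After execution: counts = {1: 0, 4: 1, 5: 2}
{1: 0, 4: 1, 5: 2}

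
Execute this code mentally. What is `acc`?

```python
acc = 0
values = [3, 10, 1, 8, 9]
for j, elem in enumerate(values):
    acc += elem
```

Let's trace through this code step by step.

Initialize: acc = 0
Initialize: values = [3, 10, 1, 8, 9]
Entering loop: for j, elem in enumerate(values):

After execution: acc = 31
31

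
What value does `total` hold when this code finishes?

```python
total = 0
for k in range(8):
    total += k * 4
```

Let's trace through this code step by step.

Initialize: total = 0
Entering loop: for k in range(8):

After execution: total = 112
112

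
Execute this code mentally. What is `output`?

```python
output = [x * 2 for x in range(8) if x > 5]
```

Let's trace through this code step by step.

Initialize: output = [x * 2 for x in range(8) if x > 5]

After execution: output = [12, 14]
[12, 14]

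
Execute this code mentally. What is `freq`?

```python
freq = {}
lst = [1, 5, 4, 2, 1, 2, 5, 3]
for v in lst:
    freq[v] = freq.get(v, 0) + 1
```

Let's trace through this code step by step.

Initialize: freq = {}
Initialize: lst = [1, 5, 4, 2, 1, 2, 5, 3]
Entering loop: for v in lst:

After execution: freq = {1: 2, 5: 2, 4: 1, 2: 2, 3: 1}
{1: 2, 5: 2, 4: 1, 2: 2, 3: 1}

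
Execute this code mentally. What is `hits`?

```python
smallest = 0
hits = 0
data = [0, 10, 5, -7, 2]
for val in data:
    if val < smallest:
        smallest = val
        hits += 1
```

Let's trace through this code step by step.

Initialize: smallest = 0
Initialize: hits = 0
Initialize: data = [0, 10, 5, -7, 2]
Entering loop: for val in data:

After execution: hits = 1
1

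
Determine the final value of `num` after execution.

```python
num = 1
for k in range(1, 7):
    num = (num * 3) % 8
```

Let's trace through this code step by step.

Initialize: num = 1
Entering loop: for k in range(1, 7):

After execution: num = 1
1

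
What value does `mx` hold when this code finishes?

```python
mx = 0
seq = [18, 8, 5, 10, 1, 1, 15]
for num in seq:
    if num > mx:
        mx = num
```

Let's trace through this code step by step.

Initialize: mx = 0
Initialize: seq = [18, 8, 5, 10, 1, 1, 15]
Entering loop: for num in seq:

After execution: mx = 18
18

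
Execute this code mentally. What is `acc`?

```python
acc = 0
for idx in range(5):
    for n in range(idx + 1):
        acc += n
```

Let's trace through this code step by step.

Initialize: acc = 0
Entering loop: for idx in range(5):

After execution: acc = 20
20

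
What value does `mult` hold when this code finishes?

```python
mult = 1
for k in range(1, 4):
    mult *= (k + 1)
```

Let's trace through this code step by step.

Initialize: mult = 1
Entering loop: for k in range(1, 4):

After execution: mult = 24
24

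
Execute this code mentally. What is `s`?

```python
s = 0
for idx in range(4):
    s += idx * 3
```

Let's trace through this code step by step.

Initialize: s = 0
Entering loop: for idx in range(4):

After execution: s = 18
18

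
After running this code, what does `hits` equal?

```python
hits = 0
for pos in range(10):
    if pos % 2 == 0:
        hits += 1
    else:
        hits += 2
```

Let's trace through this code step by step.

Initialize: hits = 0
Entering loop: for pos in range(10):

After execution: hits = 15
15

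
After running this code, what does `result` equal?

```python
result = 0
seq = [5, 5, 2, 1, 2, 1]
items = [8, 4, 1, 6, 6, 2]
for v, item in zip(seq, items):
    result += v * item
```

Let's trace through this code step by step.

Initialize: result = 0
Initialize: seq = [5, 5, 2, 1, 2, 1]
Initialize: items = [8, 4, 1, 6, 6, 2]
Entering loop: for v, item in zip(seq, items):

After execution: result = 82
82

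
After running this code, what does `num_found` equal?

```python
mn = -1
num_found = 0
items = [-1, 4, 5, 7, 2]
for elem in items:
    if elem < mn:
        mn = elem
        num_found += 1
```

Let's trace through this code step by step.

Initialize: mn = -1
Initialize: num_found = 0
Initialize: items = [-1, 4, 5, 7, 2]
Entering loop: for elem in items:

After execution: num_found = 0
0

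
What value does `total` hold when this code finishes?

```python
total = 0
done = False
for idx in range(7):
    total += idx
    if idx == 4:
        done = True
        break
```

Let's trace through this code step by step.

Initialize: total = 0
Initialize: done = False
Entering loop: for idx in range(7):

After execution: total = 10
10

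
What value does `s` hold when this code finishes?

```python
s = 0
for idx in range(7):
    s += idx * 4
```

Let's trace through this code step by step.

Initialize: s = 0
Entering loop: for idx in range(7):

After execution: s = 84
84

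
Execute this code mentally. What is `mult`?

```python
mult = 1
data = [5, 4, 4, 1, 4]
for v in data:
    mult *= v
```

Let's trace through this code step by step.

Initialize: mult = 1
Initialize: data = [5, 4, 4, 1, 4]
Entering loop: for v in data:

After execution: mult = 320
320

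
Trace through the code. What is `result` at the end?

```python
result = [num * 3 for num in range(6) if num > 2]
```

Let's trace through this code step by step.

Initialize: result = [num * 3 for num in range(6) if num > 2]

After execution: result = [9, 12, 15]
[9, 12, 15]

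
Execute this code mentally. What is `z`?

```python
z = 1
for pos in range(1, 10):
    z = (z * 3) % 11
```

Let's trace through this code step by step.

Initialize: z = 1
Entering loop: for pos in range(1, 10):

After execution: z = 4
4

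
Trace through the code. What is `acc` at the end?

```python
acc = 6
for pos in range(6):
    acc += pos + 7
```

Let's trace through this code step by step.

Initialize: acc = 6
Entering loop: for pos in range(6):

After execution: acc = 63
63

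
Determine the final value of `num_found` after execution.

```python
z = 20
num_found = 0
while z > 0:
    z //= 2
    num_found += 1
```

Let's trace through this code step by step.

Initialize: z = 20
Initialize: num_found = 0
Entering loop: while z > 0:

After execution: num_found = 5
5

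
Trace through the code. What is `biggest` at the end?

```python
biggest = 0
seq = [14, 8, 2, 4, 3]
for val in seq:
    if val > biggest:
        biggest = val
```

Let's trace through this code step by step.

Initialize: biggest = 0
Initialize: seq = [14, 8, 2, 4, 3]
Entering loop: for val in seq:

After execution: biggest = 14
14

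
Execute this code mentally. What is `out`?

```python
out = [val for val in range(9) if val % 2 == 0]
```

Let's trace through this code step by step.

Initialize: out = [val for val in range(9) if val % 2 == 0]

After execution: out = [0, 2, 4, 6, 8]
[0, 2, 4, 6, 8]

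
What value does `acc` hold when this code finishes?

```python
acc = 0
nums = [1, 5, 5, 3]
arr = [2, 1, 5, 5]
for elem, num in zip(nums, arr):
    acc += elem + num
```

Let's trace through this code step by step.

Initialize: acc = 0
Initialize: nums = [1, 5, 5, 3]
Initialize: arr = [2, 1, 5, 5]
Entering loop: for elem, num in zip(nums, arr):

After execution: acc = 27
27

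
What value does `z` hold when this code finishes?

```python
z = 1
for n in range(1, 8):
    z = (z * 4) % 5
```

Let's trace through this code step by step.

Initialize: z = 1
Entering loop: for n in range(1, 8):

After execution: z = 4
4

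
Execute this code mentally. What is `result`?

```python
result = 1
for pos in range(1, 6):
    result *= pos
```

Let's trace through this code step by step.

Initialize: result = 1
Entering loop: for pos in range(1, 6):

After execution: result = 120
120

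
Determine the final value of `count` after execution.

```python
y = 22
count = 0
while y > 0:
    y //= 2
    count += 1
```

Let's trace through this code step by step.

Initialize: y = 22
Initialize: count = 0
Entering loop: while y > 0:

After execution: count = 5
5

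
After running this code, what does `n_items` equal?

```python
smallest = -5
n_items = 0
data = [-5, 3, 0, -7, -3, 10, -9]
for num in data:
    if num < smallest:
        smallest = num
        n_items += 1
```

Let's trace through this code step by step.

Initialize: smallest = -5
Initialize: n_items = 0
Initialize: data = [-5, 3, 0, -7, -3, 10, -9]
Entering loop: for num in data:

After execution: n_items = 2
2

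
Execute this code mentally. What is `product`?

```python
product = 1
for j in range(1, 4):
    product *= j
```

Let's trace through this code step by step.

Initialize: product = 1
Entering loop: for j in range(1, 4):

After execution: product = 6
6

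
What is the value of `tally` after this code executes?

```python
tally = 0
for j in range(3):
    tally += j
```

Let's trace through this code step by step.

Initialize: tally = 0
Entering loop: for j in range(3):

After execution: tally = 3
3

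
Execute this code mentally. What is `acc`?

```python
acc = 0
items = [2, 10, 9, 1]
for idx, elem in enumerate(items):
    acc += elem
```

Let's trace through this code step by step.

Initialize: acc = 0
Initialize: items = [2, 10, 9, 1]
Entering loop: for idx, elem in enumerate(items):

After execution: acc = 22
22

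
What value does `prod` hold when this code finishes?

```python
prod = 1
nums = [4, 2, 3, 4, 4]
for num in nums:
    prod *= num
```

Let's trace through this code step by step.

Initialize: prod = 1
Initialize: nums = [4, 2, 3, 4, 4]
Entering loop: for num in nums:

After execution: prod = 384
384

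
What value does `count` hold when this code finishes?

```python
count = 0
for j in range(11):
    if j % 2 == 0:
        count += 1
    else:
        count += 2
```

Let's trace through this code step by step.

Initialize: count = 0
Entering loop: for j in range(11):

After execution: count = 16
16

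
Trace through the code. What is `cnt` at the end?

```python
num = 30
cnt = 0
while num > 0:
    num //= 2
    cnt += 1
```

Let's trace through this code step by step.

Initialize: num = 30
Initialize: cnt = 0
Entering loop: while num > 0:

After execution: cnt = 5
5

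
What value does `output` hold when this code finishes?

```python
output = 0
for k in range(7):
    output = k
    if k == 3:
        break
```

Let's trace through this code step by step.

Initialize: output = 0
Entering loop: for k in range(7):

After execution: output = 3
3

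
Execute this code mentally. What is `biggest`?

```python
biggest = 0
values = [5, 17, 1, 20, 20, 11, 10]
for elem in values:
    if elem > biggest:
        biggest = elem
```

Let's trace through this code step by step.

Initialize: biggest = 0
Initialize: values = [5, 17, 1, 20, 20, 11, 10]
Entering loop: for elem in values:

After execution: biggest = 20
20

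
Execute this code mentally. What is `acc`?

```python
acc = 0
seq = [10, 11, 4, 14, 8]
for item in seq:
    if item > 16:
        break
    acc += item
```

Let's trace through this code step by step.

Initialize: acc = 0
Initialize: seq = [10, 11, 4, 14, 8]
Entering loop: for item in seq:

After execution: acc = 47
47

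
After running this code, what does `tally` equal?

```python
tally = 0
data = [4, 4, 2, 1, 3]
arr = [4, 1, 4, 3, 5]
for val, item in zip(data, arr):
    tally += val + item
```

Let's trace through this code step by step.

Initialize: tally = 0
Initialize: data = [4, 4, 2, 1, 3]
Initialize: arr = [4, 1, 4, 3, 5]
Entering loop: for val, item in zip(data, arr):

After execution: tally = 31
31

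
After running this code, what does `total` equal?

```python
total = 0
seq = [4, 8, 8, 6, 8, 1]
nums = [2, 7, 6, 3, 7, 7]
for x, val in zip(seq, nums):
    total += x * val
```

Let's trace through this code step by step.

Initialize: total = 0
Initialize: seq = [4, 8, 8, 6, 8, 1]
Initialize: nums = [2, 7, 6, 3, 7, 7]
Entering loop: for x, val in zip(seq, nums):

After execution: total = 193
193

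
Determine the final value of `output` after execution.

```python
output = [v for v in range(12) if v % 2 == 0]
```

Let's trace through this code step by step.

Initialize: output = [v for v in range(12) if v % 2 == 0]

After execution: output = [0, 2, 4, 6, 8, 10]
[0, 2, 4, 6, 8, 10]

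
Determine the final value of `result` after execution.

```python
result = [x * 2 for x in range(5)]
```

Let's trace through this code step by step.

Initialize: result = [x * 2 for x in range(5)]

After execution: result = [0, 2, 4, 6, 8]
[0, 2, 4, 6, 8]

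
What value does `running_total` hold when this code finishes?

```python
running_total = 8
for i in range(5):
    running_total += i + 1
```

Let's trace through this code step by step.

Initialize: running_total = 8
Entering loop: for i in range(5):

After execution: running_total = 23
23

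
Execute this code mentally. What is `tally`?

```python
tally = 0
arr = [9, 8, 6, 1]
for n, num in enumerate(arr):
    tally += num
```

Let's trace through this code step by step.

Initialize: tally = 0
Initialize: arr = [9, 8, 6, 1]
Entering loop: for n, num in enumerate(arr):

After execution: tally = 24
24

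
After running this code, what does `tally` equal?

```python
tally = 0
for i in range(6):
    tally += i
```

Let's trace through this code step by step.

Initialize: tally = 0
Entering loop: for i in range(6):

After execution: tally = 15
15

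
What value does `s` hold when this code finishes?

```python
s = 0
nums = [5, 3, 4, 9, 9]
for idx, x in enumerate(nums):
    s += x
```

Let's trace through this code step by step.

Initialize: s = 0
Initialize: nums = [5, 3, 4, 9, 9]
Entering loop: for idx, x in enumerate(nums):

After execution: s = 30
30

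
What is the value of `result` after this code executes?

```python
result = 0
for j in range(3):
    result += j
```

Let's trace through this code step by step.

Initialize: result = 0
Entering loop: for j in range(3):

After execution: result = 3
3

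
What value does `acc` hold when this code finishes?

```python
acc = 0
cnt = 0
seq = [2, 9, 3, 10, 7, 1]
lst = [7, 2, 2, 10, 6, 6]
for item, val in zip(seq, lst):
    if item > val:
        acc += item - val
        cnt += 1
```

Let's trace through this code step by step.

Initialize: acc = 0
Initialize: cnt = 0
Initialize: seq = [2, 9, 3, 10, 7, 1]
Initialize: lst = [7, 2, 2, 10, 6, 6]
Entering loop: for item, val in zip(seq, lst):

After execution: acc = 9
9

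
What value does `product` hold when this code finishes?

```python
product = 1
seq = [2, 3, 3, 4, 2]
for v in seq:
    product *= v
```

Let's trace through this code step by step.

Initialize: product = 1
Initialize: seq = [2, 3, 3, 4, 2]
Entering loop: for v in seq:

After execution: product = 144
144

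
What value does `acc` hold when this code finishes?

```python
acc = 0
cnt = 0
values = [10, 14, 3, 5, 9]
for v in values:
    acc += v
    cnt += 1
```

Let's trace through this code step by step.

Initialize: acc = 0
Initialize: cnt = 0
Initialize: values = [10, 14, 3, 5, 9]
Entering loop: for v in values:

After execution: acc = 41
41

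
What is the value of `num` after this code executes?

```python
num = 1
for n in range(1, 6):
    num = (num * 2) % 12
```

Let's trace through this code step by step.

Initialize: num = 1
Entering loop: for n in range(1, 6):

After execution: num = 8
8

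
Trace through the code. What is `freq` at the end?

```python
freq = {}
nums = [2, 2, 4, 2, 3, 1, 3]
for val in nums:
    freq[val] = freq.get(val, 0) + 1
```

Let's trace through this code step by step.

Initialize: freq = {}
Initialize: nums = [2, 2, 4, 2, 3, 1, 3]
Entering loop: for val in nums:

After execution: freq = {2: 3, 4: 1, 3: 2, 1: 1}
{2: 3, 4: 1, 3: 2, 1: 1}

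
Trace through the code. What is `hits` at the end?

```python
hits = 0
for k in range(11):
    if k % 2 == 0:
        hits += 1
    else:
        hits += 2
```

Let's trace through this code step by step.

Initialize: hits = 0
Entering loop: for k in range(11):

After execution: hits = 16
16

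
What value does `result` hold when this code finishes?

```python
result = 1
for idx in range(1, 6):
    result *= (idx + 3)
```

Let's trace through this code step by step.

Initialize: result = 1
Entering loop: for idx in range(1, 6):

After execution: result = 6720
6720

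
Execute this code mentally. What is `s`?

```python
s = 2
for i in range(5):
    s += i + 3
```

Let's trace through this code step by step.

Initialize: s = 2
Entering loop: for i in range(5):

After execution: s = 27
27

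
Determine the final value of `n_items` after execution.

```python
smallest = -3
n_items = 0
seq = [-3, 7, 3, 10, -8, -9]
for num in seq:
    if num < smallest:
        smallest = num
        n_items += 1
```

Let's trace through this code step by step.

Initialize: smallest = -3
Initialize: n_items = 0
Initialize: seq = [-3, 7, 3, 10, -8, -9]
Entering loop: for num in seq:

After execution: n_items = 2
2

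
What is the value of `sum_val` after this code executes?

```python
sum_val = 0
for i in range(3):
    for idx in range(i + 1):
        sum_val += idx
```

Let's trace through this code step by step.

Initialize: sum_val = 0
Entering loop: for i in range(3):

After execution: sum_val = 4
4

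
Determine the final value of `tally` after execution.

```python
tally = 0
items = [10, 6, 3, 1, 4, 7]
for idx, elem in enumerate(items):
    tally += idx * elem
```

Let's trace through this code step by step.

Initialize: tally = 0
Initialize: items = [10, 6, 3, 1, 4, 7]
Entering loop: for idx, elem in enumerate(items):

After execution: tally = 66
66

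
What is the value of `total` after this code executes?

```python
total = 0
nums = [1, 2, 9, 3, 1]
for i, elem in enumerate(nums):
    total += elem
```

Let's trace through this code step by step.

Initialize: total = 0
Initialize: nums = [1, 2, 9, 3, 1]
Entering loop: for i, elem in enumerate(nums):

After execution: total = 16
16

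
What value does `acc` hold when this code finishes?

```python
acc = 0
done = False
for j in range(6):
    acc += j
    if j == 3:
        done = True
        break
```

Let's trace through this code step by step.

Initialize: acc = 0
Initialize: done = False
Entering loop: for j in range(6):

After execution: acc = 6
6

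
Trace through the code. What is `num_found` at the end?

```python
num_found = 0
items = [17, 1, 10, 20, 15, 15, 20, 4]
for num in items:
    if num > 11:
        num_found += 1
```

Let's trace through this code step by step.

Initialize: num_found = 0
Initialize: items = [17, 1, 10, 20, 15, 15, 20, 4]
Entering loop: for num in items:

After execution: num_found = 5
5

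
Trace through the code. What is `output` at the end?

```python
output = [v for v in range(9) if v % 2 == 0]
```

Let's trace through this code step by step.

Initialize: output = [v for v in range(9) if v % 2 == 0]

After execution: output = [0, 2, 4, 6, 8]
[0, 2, 4, 6, 8]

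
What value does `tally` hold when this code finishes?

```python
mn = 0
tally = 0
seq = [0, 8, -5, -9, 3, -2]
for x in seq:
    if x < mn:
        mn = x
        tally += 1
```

Let's trace through this code step by step.

Initialize: mn = 0
Initialize: tally = 0
Initialize: seq = [0, 8, -5, -9, 3, -2]
Entering loop: for x in seq:

After execution: tally = 2
2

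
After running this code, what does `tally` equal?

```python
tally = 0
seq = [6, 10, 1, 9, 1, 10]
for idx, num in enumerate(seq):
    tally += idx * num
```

Let's trace through this code step by step.

Initialize: tally = 0
Initialize: seq = [6, 10, 1, 9, 1, 10]
Entering loop: for idx, num in enumerate(seq):

After execution: tally = 93
93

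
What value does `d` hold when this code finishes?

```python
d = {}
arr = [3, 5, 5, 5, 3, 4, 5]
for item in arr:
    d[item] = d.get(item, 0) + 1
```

Let's trace through this code step by step.

Initialize: d = {}
Initialize: arr = [3, 5, 5, 5, 3, 4, 5]
Entering loop: for item in arr:

After execution: d = {3: 2, 5: 4, 4: 1}
{3: 2, 5: 4, 4: 1}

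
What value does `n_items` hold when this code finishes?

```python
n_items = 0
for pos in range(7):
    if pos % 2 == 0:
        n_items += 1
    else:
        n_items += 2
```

Let's trace through this code step by step.

Initialize: n_items = 0
Entering loop: for pos in range(7):

After execution: n_items = 10
10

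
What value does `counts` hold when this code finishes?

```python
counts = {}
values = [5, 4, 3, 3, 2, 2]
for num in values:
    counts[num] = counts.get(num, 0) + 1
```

Let's trace through this code step by step.

Initialize: counts = {}
Initialize: values = [5, 4, 3, 3, 2, 2]
Entering loop: for num in values:

After execution: counts = {5: 1, 4: 1, 3: 2, 2: 2}
{5: 1, 4: 1, 3: 2, 2: 2}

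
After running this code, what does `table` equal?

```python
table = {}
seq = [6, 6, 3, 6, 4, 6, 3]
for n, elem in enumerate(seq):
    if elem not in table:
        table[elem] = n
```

Let's trace through this code step by step.

Initialize: table = {}
Initialize: seq = [6, 6, 3, 6, 4, 6, 3]
Entering loop: for n, elem in enumerate(seq):

After execution: table = {6: 0, 3: 2, 4: 4}
{6: 0, 3: 2, 4: 4}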